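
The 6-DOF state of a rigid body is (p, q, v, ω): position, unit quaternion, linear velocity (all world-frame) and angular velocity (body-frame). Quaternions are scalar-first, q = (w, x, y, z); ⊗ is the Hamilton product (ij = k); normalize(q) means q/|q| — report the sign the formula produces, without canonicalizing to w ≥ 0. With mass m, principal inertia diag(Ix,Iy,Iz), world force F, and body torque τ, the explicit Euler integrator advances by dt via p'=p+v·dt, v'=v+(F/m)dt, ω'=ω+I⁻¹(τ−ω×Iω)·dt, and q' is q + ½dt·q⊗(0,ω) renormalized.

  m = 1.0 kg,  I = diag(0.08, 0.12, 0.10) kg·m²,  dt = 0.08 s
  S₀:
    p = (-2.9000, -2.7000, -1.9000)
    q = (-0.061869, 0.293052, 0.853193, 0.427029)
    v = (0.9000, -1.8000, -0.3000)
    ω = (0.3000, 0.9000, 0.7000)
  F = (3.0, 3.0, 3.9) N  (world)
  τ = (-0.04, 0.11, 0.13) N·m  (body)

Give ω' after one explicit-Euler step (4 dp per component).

ω×(Iω) gyroscopic = (-0.0126, -0.0042, 0.0108)
α = I⁻¹(τ − ω×Iω) = (-0.3425, 0.9517, 1.1920)
new body rate ω' = (0.2726, 0.9761, 0.7954)

ω' = (0.2726, 0.9761, 0.7954)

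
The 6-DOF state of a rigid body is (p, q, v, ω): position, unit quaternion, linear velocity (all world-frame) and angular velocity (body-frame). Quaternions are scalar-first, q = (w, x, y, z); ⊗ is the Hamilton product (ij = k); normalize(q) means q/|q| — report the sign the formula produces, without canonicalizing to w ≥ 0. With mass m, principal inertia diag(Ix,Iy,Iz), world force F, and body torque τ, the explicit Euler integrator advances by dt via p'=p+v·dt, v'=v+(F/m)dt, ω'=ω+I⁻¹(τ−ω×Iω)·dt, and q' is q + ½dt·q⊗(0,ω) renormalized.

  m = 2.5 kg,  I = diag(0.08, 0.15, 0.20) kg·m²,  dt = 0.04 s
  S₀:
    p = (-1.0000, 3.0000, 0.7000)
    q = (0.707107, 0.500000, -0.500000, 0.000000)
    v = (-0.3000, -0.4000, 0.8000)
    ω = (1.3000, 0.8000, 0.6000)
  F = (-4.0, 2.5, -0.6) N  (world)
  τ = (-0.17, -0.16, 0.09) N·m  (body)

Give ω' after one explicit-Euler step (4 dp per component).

ω' = (1.2030, 0.7823, 0.6034)

angular accel α = (-2.4250, -0.4427, 0.0860)
new body rate ω' = (1.2030, 0.7823, 0.6034)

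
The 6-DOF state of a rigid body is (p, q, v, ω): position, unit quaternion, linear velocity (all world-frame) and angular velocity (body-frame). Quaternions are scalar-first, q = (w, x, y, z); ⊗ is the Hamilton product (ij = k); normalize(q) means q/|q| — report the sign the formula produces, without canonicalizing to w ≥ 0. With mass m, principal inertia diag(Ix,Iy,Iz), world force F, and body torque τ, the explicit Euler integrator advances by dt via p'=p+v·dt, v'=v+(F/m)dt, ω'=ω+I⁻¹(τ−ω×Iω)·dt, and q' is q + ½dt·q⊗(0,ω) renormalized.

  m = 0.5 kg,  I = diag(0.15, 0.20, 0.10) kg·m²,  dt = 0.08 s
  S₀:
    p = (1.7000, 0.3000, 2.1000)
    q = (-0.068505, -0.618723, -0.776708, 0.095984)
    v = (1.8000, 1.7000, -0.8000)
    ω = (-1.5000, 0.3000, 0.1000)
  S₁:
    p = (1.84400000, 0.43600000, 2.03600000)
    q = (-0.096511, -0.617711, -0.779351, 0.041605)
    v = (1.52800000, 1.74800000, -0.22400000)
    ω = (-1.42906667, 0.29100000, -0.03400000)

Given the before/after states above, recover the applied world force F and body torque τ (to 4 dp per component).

F = (-1.7000, 0.3000, 3.6000)
τ = (0.1300, -0.0300, -0.1900)

ω₁ − ω₀ = (0.07093333, -0.00900000, -0.13400000)
τ = I·(Δω/dt) + ω₀×(Iω₀) = (0.1300, -0.0300, -0.1900)
Δv = v₁−v₀ = (-0.27200000, 0.04800000, 0.57600000)
m·(v₁−v₀)/dt = (-1.7000, 0.3000, 3.6000)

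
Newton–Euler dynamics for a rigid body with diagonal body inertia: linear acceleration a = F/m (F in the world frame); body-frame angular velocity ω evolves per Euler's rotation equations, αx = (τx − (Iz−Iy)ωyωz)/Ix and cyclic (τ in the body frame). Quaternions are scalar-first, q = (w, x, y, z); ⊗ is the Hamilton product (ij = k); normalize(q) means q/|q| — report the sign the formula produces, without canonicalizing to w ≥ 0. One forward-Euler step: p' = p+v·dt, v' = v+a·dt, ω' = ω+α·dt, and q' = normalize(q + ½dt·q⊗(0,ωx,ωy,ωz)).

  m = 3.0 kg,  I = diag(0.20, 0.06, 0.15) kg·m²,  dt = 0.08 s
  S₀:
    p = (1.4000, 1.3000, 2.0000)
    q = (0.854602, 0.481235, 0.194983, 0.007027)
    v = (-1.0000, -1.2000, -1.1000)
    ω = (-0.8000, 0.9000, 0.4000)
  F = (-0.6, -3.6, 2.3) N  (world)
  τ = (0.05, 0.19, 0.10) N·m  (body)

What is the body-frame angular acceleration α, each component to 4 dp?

ω×(Iω) gyroscopic = (0.0324, -0.0160, 0.1008)
angular accel α = (0.0880, 3.4333, -0.0053)

α = (0.0880, 3.4333, -0.0053)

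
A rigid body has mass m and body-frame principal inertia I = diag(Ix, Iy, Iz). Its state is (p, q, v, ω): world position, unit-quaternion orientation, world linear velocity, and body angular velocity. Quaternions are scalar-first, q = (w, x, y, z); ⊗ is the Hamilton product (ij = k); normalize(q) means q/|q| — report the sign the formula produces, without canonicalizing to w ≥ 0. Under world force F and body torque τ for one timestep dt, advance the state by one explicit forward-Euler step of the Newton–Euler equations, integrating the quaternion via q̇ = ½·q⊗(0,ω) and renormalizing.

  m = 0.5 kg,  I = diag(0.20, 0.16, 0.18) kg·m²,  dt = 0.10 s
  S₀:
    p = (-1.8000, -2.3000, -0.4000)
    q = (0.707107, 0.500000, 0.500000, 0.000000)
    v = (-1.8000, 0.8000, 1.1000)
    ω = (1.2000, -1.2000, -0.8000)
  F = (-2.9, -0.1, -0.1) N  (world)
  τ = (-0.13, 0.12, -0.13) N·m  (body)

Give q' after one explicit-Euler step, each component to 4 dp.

2q̇ = q⊗(0,ω) = (0.0000000, 0.4485284, -0.4485284, -1.7656856)
q' = normalize(q + ½dt·q⊗(0,ω)) = (0.7040, 0.5201, 0.4755, -0.0879)

q' = (0.7040, 0.5201, 0.4755, -0.0879)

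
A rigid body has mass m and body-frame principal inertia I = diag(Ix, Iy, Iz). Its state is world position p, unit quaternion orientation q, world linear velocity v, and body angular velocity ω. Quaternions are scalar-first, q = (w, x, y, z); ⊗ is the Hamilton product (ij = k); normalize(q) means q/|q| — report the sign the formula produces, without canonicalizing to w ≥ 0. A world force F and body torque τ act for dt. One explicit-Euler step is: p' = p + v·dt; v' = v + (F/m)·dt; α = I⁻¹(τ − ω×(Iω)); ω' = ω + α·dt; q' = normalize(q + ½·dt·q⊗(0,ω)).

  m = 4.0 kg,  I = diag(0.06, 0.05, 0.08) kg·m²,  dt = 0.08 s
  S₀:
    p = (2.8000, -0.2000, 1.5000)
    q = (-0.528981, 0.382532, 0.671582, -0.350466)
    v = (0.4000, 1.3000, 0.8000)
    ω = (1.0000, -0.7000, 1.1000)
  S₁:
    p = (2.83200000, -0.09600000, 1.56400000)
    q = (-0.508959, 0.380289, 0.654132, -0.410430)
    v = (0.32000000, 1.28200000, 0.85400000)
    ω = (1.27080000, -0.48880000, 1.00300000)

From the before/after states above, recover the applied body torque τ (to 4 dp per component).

ω₁ − ω₀ = (0.27080000, 0.21120000, -0.09700000)
gyro term ω₀×Iω₀ = (-0.0231, -0.0220, 0.0070)
τ = I·(Δω/dt) + ω₀×(Iω₀) = (0.1800, 0.1100, -0.0900)

τ = (0.1800, 0.1100, -0.0900)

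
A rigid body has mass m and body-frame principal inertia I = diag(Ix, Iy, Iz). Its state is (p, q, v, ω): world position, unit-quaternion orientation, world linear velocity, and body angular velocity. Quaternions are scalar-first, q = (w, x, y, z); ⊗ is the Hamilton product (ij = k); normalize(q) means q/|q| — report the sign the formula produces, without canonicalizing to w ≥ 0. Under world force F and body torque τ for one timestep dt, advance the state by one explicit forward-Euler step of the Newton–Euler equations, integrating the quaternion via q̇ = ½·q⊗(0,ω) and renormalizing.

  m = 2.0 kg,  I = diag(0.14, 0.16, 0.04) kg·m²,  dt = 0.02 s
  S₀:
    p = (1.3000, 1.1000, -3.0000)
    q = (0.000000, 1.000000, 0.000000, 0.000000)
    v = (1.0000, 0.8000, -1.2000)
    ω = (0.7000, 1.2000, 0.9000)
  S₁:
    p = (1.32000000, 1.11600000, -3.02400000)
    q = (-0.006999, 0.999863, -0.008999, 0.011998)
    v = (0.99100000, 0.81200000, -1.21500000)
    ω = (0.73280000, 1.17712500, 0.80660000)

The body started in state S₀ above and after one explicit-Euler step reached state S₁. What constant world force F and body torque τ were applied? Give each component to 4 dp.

rate change Δω = (0.03280000, -0.02287500, -0.09340000)
precession coupling = (-0.1296, 0.0630, 0.0168)
applied torque τ = (0.1000, -0.1200, -0.1700)
velocity change Δv = (-0.00900000, 0.01200000, -0.01500000)
m·(v₁−v₀)/dt = (-0.9000, 1.2000, -1.5000)

F = (-0.9000, 1.2000, -1.5000)
τ = (0.1000, -0.1200, -0.1700)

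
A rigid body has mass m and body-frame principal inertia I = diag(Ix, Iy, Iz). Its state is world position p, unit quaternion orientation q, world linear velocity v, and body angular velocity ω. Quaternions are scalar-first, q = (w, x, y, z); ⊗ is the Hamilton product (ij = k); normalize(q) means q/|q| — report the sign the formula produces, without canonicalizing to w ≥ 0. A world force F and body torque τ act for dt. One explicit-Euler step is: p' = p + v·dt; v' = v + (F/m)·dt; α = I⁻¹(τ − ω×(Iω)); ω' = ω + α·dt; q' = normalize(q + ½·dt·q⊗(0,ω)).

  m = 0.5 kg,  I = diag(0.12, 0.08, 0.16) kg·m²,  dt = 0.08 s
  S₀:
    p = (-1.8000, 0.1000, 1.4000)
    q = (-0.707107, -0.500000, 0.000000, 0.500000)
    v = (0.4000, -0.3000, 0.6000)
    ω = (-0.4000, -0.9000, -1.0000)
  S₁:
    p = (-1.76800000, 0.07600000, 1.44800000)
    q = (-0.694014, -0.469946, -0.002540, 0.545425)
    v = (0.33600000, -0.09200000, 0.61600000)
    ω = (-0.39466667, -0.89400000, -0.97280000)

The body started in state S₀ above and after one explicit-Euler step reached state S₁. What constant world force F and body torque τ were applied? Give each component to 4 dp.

Δv = v₁−v₀ = (-0.06400000, 0.20800000, 0.01600000)
m·(v₁−v₀)/dt = (-0.4000, 1.3000, 0.1000)
rate change Δω = (0.00533333, 0.00600000, 0.02720000)
ω₀×(Iω₀) = (0.0720, -0.0160, -0.0144)
τ = I·(Δω/dt) + ω₀×(Iω₀) = (0.0800, -0.0100, 0.0400)

F = (-0.4000, 1.3000, 0.1000)
τ = (0.0800, -0.0100, 0.0400)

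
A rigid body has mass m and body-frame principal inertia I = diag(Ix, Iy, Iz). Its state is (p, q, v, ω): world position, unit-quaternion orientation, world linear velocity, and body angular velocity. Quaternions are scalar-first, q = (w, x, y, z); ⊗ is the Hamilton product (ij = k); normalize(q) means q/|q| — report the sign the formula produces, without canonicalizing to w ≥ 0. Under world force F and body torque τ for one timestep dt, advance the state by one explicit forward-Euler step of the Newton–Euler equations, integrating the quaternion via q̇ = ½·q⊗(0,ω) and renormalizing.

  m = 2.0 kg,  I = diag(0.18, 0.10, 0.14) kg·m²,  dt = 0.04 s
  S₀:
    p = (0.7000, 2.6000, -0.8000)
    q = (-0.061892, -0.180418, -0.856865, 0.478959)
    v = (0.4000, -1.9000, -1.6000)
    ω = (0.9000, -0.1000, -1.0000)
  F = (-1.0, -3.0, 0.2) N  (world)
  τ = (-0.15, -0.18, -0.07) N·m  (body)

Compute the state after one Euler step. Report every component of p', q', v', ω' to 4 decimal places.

p' = (0.7160, 2.5240, -0.8640)
q' = (-0.0508, -0.1634, -0.8514, 0.4958)
v' = (0.3800, -1.9600, -1.5960)
ω' = (0.8658, -0.1576, -1.0221)

a = (-0.5000, -1.5000, 0.1000)
new position p' = (0.7160, 2.5240, -0.8640)
v' = v + a·dt = (0.3800, -1.9600, -1.5960)
gyro term ω×Iω = (0.0040, -0.0360, 0.0072)
(τ − ω×Iω)/I = (-0.8556, -1.4400, -0.5514)
ω' = ω + α·dt = (0.8658, -0.1576, -1.0221)
Hamilton product q⊗(0,ω) = (0.5556487, 0.8490581, 0.2568343, 0.8511123)
q' = normalize(q + ½dt·q⊗(0,ω)) = (-0.0508, -0.1634, -0.8514, 0.4958)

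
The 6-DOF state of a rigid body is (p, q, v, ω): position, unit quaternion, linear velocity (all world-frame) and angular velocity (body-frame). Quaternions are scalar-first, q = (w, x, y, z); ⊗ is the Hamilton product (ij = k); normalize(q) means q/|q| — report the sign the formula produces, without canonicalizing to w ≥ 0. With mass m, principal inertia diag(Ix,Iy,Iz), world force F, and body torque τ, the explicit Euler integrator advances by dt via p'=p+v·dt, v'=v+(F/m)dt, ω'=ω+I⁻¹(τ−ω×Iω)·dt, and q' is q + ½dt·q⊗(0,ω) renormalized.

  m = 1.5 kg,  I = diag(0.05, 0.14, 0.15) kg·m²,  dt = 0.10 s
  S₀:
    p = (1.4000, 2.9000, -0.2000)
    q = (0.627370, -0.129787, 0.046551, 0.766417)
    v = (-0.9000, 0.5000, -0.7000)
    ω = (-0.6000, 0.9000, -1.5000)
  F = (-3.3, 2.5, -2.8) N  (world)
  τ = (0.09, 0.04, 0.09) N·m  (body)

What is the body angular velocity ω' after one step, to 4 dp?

ω' = (-0.3930, 0.9929, -1.4076)

ω×(Iω) gyroscopic = (-0.0135, -0.0900, -0.0486)
(τ − ω×Iω)/I = (2.0700, 0.9286, 0.9240)
ω' = ω + α·dt = (-0.3930, 0.9929, -1.4076)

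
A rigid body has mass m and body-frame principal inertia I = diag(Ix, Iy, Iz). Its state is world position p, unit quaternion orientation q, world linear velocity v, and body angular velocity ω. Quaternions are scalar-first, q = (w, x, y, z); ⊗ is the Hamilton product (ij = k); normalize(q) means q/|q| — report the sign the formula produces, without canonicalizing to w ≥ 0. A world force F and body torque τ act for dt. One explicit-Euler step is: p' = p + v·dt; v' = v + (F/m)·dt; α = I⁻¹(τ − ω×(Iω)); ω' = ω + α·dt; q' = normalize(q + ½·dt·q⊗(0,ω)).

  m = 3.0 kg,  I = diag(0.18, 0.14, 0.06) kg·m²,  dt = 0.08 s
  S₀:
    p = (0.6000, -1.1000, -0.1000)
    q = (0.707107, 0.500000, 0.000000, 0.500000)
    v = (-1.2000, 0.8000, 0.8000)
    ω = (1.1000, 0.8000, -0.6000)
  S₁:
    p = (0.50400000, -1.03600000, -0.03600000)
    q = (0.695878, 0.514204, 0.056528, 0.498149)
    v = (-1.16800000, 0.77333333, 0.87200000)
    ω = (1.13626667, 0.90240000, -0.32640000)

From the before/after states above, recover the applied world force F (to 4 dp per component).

F = (1.2000, -1.0000, 2.7000)

velocity change Δv = (0.03200000, -0.02666667, 0.07200000)
m·(v₁−v₀)/dt = (1.2000, -1.0000, 2.7000)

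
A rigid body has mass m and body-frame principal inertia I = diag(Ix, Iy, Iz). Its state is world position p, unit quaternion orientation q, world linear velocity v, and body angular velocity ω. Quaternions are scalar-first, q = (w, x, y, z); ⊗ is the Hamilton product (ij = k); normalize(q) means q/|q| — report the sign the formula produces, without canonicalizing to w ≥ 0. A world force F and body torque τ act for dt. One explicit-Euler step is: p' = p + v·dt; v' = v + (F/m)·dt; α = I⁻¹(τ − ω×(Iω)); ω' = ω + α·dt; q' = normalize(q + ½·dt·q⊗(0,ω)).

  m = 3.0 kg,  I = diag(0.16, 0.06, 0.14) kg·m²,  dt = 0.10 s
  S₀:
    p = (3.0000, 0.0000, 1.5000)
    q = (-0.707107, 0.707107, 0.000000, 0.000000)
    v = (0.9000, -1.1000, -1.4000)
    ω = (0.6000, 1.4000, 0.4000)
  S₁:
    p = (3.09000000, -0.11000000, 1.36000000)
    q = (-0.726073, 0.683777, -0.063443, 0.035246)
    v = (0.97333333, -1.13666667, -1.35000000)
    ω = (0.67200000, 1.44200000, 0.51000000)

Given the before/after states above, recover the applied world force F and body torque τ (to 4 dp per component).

Δω = ω₁−ω₀ = (0.07200000, 0.04200000, 0.11000000)
τ = I·(Δω/dt) + ω₀×(Iω₀) = (0.1600, 0.0300, 0.0700)
velocity change Δv = (0.07333333, -0.03666667, 0.05000000)
m·(v₁−v₀)/dt = (2.2000, -1.1000, 1.5000)

F = (2.2000, -1.1000, 1.5000)
τ = (0.1600, 0.0300, 0.0700)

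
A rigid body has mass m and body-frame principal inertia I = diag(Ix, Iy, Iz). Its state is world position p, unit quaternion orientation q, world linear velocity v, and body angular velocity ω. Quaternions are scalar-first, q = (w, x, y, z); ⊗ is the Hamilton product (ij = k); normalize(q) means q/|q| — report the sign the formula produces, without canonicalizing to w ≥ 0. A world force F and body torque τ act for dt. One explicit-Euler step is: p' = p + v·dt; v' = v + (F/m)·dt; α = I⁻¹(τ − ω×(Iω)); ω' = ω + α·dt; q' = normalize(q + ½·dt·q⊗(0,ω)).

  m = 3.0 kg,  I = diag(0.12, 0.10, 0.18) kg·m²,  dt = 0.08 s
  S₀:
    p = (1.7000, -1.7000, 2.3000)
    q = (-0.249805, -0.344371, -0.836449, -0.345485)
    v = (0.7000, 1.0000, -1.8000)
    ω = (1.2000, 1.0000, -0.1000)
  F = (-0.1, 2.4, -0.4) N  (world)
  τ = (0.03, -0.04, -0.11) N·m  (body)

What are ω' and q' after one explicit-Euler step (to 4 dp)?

ω×(Iω) gyroscopic = (-0.0080, 0.0072, -0.0240)
angular accel α = (0.3167, -0.4720, -0.4778)
new body rate ω' = (1.2253, 0.9622, -0.1382)
q⊗(0,ω) = (1.2151457, 0.1293639, -0.6988241, 0.6843483)
q' = normalize(q + ½dt·q⊗(0,ω)) = (-0.2008, -0.3385, -0.8627, -0.3175)

ω' = (1.2253, 0.9622, -0.1382)
q' = (-0.2008, -0.3385, -0.8627, -0.3175)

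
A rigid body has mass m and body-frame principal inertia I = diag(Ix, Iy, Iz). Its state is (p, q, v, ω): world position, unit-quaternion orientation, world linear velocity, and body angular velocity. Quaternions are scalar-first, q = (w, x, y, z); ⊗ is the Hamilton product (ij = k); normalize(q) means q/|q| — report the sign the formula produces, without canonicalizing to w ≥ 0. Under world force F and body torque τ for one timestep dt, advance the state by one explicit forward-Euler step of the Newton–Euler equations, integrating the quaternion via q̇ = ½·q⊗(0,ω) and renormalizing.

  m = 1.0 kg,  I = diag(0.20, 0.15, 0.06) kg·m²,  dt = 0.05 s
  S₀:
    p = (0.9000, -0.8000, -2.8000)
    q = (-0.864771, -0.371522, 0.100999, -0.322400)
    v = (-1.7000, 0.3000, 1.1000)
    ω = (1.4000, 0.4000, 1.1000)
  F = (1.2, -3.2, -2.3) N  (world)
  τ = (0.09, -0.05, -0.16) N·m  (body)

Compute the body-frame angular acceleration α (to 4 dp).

α = (0.6480, -1.7707, -2.2000)

gyro term ω×Iω = (-0.0396, 0.2156, -0.0280)
α = I⁻¹(τ − ω×Iω) = (0.6480, -1.7707, -2.2000)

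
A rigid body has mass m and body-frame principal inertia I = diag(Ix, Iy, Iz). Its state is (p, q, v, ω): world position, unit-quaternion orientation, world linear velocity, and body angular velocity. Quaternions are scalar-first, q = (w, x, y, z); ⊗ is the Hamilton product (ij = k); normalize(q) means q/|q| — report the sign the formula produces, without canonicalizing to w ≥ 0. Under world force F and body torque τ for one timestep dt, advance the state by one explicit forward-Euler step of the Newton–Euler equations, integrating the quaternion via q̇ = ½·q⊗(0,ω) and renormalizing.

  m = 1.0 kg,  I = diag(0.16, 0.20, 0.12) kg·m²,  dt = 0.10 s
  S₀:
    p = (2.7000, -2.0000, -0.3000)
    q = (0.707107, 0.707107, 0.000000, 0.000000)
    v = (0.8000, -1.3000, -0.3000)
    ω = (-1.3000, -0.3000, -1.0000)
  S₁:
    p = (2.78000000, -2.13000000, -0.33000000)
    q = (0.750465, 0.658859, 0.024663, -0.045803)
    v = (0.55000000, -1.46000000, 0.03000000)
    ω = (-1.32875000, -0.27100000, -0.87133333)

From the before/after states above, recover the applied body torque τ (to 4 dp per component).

τ = (-0.0700, 0.1100, 0.1700)

rate change Δω = (-0.02875000, 0.02900000, 0.12866667)
I·α + gyro = (-0.0700, 0.1100, 0.1700)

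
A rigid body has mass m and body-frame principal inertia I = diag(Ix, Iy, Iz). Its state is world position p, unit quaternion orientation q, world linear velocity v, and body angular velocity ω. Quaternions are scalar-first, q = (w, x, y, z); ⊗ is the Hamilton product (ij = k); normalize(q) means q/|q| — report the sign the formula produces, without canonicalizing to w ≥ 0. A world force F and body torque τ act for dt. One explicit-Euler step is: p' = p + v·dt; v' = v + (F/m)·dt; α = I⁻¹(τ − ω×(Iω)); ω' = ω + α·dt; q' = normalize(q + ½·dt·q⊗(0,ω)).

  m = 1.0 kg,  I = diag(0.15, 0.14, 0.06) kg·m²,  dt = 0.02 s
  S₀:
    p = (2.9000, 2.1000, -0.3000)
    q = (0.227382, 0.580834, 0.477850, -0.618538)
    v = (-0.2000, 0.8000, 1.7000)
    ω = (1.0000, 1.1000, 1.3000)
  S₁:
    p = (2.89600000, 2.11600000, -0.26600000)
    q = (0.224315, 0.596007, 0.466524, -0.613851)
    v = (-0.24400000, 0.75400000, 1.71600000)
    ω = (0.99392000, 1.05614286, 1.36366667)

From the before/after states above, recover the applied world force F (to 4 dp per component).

Δv = v₁−v₀ = (-0.04400000, -0.04600000, 0.01600000)
applied force F = (-2.2000, -2.3000, 0.8000)

F = (-2.2000, -2.3000, 0.8000)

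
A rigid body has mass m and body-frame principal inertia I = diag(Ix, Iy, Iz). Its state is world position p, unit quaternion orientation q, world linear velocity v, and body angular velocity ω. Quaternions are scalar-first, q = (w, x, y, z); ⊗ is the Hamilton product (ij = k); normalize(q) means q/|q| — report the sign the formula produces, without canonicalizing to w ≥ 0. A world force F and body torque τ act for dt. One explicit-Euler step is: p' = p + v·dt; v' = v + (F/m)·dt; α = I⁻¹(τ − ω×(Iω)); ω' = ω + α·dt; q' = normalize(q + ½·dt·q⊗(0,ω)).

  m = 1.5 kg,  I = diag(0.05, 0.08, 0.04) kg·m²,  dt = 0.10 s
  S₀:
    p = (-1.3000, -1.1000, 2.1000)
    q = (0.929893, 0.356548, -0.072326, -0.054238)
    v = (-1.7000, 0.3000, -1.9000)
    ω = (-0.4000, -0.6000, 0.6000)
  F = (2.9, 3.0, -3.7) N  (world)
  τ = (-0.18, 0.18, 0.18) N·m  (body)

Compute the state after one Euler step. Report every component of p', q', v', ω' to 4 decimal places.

a = F/m = (1.9333, 2.0000, -2.4667)
new position p' = (-1.4700, -1.0700, 1.9100)
v' = v + a·dt = (-1.5067, 0.5000, -2.1467)
gyro term ω×Iω = (0.0144, -0.0024, 0.0072)
(τ − ω×Iω)/I = (-3.8880, 2.2800, 4.3200)
ω + α·dt = (-0.7888, -0.3720, 1.0320)
q⊗(0,ω) = (0.1317664, -0.4478956, -0.7501694, 0.3150766)
updated quaternion q' = (0.9355, 0.3338, -0.1097, -0.0384)

p' = (-1.4700, -1.0700, 1.9100)
q' = (0.9355, 0.3338, -0.1097, -0.0384)
v' = (-1.5067, 0.5000, -2.1467)
ω' = (-0.7888, -0.3720, 1.0320)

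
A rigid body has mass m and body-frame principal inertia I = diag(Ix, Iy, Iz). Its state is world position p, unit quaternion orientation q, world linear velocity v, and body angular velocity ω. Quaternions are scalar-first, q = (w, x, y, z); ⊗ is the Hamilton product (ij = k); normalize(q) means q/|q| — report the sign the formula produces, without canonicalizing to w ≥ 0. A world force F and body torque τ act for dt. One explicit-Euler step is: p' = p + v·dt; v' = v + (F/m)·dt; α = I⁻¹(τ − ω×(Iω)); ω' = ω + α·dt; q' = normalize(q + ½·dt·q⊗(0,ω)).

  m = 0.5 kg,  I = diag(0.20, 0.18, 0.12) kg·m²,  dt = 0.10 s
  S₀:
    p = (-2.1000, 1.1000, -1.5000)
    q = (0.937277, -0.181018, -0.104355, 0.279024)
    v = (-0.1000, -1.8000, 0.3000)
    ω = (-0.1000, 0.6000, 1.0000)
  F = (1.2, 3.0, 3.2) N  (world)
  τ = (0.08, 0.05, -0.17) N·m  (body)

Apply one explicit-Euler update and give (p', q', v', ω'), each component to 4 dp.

angular accel α = (0.5800, 0.3222, -1.4267)
new body rate ω' = (-0.0420, 0.6322, 0.8573)
Hamilton product q⊗(0,ω) = (-0.2345128, -0.3654971, 0.7154818, 0.8182307)
updated quaternion q' = (0.9240, -0.1990, -0.0685, 0.3194)
p' = p + v·dt = (-2.1100, 0.9200, -1.4700)
v + (F/m)dt = (0.1400, -1.2000, 0.9400)

p' = (-2.1100, 0.9200, -1.4700)
q' = (0.9240, -0.1990, -0.0685, 0.3194)
v' = (0.1400, -1.2000, 0.9400)
ω' = (-0.0420, 0.6322, 0.8573)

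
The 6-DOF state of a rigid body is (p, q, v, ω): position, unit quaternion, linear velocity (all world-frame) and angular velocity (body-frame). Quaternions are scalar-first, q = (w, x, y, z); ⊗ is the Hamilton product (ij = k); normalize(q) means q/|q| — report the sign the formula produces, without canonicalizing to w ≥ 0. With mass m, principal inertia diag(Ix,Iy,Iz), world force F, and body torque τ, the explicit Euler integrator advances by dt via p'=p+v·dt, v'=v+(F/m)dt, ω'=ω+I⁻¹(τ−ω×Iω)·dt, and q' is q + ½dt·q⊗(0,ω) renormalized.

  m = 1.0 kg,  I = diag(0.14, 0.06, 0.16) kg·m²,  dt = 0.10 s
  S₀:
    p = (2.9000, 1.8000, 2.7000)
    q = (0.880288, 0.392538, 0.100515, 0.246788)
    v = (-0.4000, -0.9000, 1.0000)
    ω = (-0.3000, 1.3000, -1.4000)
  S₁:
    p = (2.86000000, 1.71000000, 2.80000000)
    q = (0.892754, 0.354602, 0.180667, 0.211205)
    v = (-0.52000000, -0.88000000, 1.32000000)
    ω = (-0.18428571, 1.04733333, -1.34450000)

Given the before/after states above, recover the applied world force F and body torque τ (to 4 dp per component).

rate change Δω = (0.11571429, -0.25266667, 0.05550000)
gyro term ω₀×Iω₀ = (-0.1820, -0.0084, 0.0312)
τ = I·(Δω/dt) + ω₀×(Iω₀) = (-0.0200, -0.1600, 0.1200)
velocity change Δv = (-0.12000000, 0.02000000, 0.32000000)
m·(v₁−v₀)/dt = (-1.2000, 0.2000, 3.2000)

F = (-1.2000, 0.2000, 3.2000)
τ = (-0.0200, -0.1600, 0.1200)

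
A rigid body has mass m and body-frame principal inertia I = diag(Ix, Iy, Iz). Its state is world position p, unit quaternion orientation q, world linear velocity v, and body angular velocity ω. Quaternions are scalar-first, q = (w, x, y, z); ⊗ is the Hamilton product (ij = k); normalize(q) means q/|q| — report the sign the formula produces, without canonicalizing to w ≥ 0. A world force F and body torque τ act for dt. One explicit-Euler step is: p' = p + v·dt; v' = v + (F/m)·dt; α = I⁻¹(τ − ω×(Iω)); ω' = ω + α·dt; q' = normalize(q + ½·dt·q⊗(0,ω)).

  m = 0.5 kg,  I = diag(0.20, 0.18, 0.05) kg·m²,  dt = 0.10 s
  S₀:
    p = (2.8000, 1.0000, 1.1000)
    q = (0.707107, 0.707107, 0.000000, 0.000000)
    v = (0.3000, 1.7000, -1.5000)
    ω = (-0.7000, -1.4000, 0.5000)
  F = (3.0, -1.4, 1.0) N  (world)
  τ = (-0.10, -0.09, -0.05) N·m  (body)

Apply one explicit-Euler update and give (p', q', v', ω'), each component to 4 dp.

linear accel F/m = (6.0000, -2.8000, 2.0000)
new position p' = (2.8300, 1.1700, 0.9500)
v' = v + a·dt = (0.9000, 1.4200, -1.3000)
gyro term ω×Iω = (0.0910, -0.0525, -0.0196)
(τ − ω×Iω)/I = (-0.9550, -0.2083, -0.6080)
ω' = ω + α·dt = (-0.7955, -1.4208, 0.4392)
q⊗(0,ω) = (0.4949749, -0.4949749, -1.3435033, -0.6363963)
q + ½dt·q⊗(0,ω), renormalized = (0.7294, 0.6801, -0.0669, -0.0317)

p' = (2.8300, 1.1700, 0.9500)
q' = (0.7294, 0.6801, -0.0669, -0.0317)
v' = (0.9000, 1.4200, -1.3000)
ω' = (-0.7955, -1.4208, 0.4392)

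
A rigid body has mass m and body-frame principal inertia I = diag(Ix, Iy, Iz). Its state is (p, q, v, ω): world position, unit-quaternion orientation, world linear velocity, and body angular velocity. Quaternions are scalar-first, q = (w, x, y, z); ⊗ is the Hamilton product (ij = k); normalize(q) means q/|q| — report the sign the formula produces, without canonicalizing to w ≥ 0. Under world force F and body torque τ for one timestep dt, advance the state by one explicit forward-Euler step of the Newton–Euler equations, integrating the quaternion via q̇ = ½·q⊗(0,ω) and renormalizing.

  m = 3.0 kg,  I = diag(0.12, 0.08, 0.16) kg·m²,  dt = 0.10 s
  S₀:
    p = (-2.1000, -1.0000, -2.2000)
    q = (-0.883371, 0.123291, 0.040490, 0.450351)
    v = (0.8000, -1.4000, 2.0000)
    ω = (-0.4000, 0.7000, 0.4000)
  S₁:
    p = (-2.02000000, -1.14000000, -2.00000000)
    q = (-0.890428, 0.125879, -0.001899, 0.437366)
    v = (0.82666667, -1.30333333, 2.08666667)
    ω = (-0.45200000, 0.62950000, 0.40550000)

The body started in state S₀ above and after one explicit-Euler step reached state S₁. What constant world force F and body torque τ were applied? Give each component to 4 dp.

F = (0.8000, 2.9000, 2.6000)
τ = (-0.0400, -0.0500, 0.0200)

v₁ − v₀ = (0.02666667, 0.09666667, 0.08666667)
applied force F = (0.8000, 2.9000, 2.6000)
Δω = ω₁−ω₀ = (-0.05200000, -0.07050000, 0.00550000)
gyro term ω₀×Iω₀ = (0.0224, 0.0064, 0.0112)
applied torque τ = (-0.0400, -0.0500, 0.0200)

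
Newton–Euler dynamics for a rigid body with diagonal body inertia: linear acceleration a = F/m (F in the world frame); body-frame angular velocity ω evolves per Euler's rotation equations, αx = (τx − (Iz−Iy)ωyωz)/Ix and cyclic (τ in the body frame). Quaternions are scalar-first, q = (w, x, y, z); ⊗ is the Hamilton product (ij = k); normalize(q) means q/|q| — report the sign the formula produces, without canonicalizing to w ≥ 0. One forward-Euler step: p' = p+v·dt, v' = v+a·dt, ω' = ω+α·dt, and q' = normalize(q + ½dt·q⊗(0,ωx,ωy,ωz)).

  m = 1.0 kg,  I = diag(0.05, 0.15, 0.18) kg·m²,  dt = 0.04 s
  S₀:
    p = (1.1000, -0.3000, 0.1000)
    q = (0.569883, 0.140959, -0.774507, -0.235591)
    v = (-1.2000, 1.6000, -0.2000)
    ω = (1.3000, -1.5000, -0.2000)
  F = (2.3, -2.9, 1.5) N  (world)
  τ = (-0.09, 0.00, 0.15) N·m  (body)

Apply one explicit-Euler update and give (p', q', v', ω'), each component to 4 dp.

precession coupling ω×(Iω) = (0.0090, 0.0338, -0.1950)
α = I⁻¹(τ − ω×Iω) = (-1.9800, -0.2253, 1.9167)
ω' = ω + α·dt = (1.2208, -1.5090, -0.1233)
q⊗(0,ω) = (-1.3921254, 0.5423628, -1.1329010, 0.6814440)
q + ½dt·q⊗(0,ω), renormalized = (0.5416, 0.1517, -0.7965, -0.2218)
p' = p + v·dt = (1.0520, -0.2360, 0.0920)
new velocity v' = (-1.1080, 1.4840, -0.1400)

p' = (1.0520, -0.2360, 0.0920)
q' = (0.5416, 0.1517, -0.7965, -0.2218)
v' = (-1.1080, 1.4840, -0.1400)
ω' = (1.2208, -1.5090, -0.1233)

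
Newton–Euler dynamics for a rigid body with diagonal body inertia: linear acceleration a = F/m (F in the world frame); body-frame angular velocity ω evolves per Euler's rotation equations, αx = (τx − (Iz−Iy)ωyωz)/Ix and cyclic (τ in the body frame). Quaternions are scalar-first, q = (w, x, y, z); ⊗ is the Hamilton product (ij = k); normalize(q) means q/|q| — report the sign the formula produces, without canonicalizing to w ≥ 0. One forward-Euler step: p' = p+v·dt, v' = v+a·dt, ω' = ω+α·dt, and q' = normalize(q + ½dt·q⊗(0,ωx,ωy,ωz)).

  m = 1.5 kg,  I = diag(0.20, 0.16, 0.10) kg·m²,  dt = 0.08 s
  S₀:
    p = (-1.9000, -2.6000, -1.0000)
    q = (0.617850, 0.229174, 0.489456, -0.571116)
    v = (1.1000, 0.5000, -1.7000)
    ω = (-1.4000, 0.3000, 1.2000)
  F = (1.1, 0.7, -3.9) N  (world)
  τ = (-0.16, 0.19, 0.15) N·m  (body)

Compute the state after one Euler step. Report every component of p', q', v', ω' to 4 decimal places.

new position p' = (-1.8120, -2.5600, -1.1360)
new velocity v' = (1.1587, 0.5373, -1.9080)
(τ − ω×Iω)/I = (-0.6920, 2.2375, 1.3320)
ω' = ω + α·dt = (-1.4554, 0.4790, 1.3066)
q⊗(0,ω) = (0.8593460, -0.1063080, 0.7099086, 1.4954106)
q + ½dt·q⊗(0,ω), renormalized = (0.6504, 0.2243, 0.5164, -0.5099)

p' = (-1.8120, -2.5600, -1.1360)
q' = (0.6504, 0.2243, 0.5164, -0.5099)
v' = (1.1587, 0.5373, -1.9080)
ω' = (-1.4554, 0.4790, 1.3066)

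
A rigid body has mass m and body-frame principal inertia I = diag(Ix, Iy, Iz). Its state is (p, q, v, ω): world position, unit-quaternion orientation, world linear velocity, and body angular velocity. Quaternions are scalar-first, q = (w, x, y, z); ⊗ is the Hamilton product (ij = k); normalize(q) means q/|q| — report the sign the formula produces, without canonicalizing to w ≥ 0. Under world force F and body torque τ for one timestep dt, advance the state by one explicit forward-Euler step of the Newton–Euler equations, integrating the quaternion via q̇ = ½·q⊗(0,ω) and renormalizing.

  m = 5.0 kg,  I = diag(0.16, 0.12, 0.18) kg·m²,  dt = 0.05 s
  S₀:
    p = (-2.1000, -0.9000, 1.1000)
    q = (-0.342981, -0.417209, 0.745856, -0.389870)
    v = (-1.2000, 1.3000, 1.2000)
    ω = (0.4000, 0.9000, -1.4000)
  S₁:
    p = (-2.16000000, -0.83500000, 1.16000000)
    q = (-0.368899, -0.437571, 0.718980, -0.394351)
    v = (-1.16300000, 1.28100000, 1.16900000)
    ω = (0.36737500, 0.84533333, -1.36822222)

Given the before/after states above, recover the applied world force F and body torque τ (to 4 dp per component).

F = (3.7000, -1.9000, -3.1000)
τ = (-0.1800, -0.1200, 0.1000)

v₁ − v₀ = (0.03700000, -0.01900000, -0.03100000)
m·(v₁−v₀)/dt = (3.7000, -1.9000, -3.1000)
rate change Δω = (-0.03262500, -0.05466667, 0.03177778)
applied torque τ = (-0.1800, -0.1200, 0.1000)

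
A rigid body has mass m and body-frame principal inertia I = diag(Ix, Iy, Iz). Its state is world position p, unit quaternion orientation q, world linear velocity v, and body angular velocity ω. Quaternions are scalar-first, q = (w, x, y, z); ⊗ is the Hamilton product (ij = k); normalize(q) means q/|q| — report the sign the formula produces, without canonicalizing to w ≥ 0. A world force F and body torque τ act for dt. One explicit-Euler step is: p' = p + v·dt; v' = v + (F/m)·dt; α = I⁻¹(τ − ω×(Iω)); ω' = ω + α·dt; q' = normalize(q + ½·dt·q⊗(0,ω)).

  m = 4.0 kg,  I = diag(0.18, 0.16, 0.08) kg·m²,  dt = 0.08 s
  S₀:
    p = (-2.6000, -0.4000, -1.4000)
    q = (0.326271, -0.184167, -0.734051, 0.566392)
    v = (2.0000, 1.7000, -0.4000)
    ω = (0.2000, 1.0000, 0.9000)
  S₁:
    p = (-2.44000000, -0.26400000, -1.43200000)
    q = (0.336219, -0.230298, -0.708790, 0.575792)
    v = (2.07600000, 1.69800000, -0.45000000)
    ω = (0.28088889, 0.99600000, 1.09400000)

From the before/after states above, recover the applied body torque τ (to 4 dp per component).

rate change Δω = (0.08088889, -0.00400000, 0.19400000)
ω₀×(Iω₀) = (-0.0720, 0.0180, -0.0040)
τ = I·(Δω/dt) + ω₀×(Iω₀) = (0.1100, 0.0100, 0.1900)

τ = (0.1100, 0.0100, 0.1900)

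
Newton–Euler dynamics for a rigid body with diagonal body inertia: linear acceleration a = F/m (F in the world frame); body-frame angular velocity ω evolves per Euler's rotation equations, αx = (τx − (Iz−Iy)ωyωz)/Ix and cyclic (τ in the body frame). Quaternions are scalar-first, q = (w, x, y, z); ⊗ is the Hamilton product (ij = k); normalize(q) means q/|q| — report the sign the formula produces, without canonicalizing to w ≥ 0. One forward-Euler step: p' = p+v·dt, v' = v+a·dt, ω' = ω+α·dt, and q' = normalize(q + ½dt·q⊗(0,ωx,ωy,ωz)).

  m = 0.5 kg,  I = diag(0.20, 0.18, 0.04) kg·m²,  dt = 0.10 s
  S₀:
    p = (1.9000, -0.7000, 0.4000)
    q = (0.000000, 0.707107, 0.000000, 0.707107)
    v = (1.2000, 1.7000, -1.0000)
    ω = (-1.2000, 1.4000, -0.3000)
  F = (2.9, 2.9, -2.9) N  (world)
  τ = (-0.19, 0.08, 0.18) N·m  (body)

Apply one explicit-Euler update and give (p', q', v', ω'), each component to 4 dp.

p' = (2.0200, -0.5300, 0.3000)
q' = (0.0528, 0.6548, -0.0317, 0.7533)
v' = (1.7800, 2.2800, -1.5800)
ω' = (-1.3244, 1.4124, 0.0660)

p' = p + v·dt = (2.0200, -0.5300, 0.3000)
v' = v + a·dt = (1.7800, 2.2800, -1.5800)
(τ − ω×Iω)/I = (-1.2440, 0.1244, 3.6600)
ω' = ω + α·dt = (-1.3244, 1.4124, 0.0660)
q⊗(0,ω) = (1.0606605, -0.9899498, -0.6363963, 0.9899498)
updated quaternion q' = (0.0528, 0.6548, -0.0317, 0.7533)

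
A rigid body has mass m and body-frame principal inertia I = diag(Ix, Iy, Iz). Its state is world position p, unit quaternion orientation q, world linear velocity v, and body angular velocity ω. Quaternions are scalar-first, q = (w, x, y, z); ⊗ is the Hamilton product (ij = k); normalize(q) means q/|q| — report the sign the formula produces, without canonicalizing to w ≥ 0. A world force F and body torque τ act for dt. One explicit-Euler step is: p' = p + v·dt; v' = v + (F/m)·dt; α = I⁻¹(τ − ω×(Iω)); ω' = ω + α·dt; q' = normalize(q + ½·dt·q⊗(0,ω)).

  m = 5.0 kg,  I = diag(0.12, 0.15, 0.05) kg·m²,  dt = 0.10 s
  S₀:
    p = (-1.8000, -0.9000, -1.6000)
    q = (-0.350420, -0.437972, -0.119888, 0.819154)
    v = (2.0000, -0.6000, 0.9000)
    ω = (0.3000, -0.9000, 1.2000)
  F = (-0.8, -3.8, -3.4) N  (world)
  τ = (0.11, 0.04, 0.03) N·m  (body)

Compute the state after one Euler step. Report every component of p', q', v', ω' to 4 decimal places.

p' = (-1.6000, -0.9600, -1.5100)
q' = (-0.3972, -0.4124, -0.0654, 0.8172)
v' = (1.9840, -0.6760, 0.8320)
ω' = (0.3017, -0.8901, 1.2762)

(τ − ω×Iω)/I = (0.0167, 0.0987, 0.7620)
ω + α·dt = (0.3017, -0.8901, 1.2762)
Hamilton product q⊗(0,ω) = (-0.9594924, 0.4882470, 1.0866906, 0.0096372)
q + ½dt·q⊗(0,ω), renormalized = (-0.3972, -0.4124, -0.0654, 0.8172)
a = (-0.1600, -0.7600, -0.6800)
new position p' = (-1.6000, -0.9600, -1.5100)
v + (F/m)dt = (1.9840, -0.6760, 0.8320)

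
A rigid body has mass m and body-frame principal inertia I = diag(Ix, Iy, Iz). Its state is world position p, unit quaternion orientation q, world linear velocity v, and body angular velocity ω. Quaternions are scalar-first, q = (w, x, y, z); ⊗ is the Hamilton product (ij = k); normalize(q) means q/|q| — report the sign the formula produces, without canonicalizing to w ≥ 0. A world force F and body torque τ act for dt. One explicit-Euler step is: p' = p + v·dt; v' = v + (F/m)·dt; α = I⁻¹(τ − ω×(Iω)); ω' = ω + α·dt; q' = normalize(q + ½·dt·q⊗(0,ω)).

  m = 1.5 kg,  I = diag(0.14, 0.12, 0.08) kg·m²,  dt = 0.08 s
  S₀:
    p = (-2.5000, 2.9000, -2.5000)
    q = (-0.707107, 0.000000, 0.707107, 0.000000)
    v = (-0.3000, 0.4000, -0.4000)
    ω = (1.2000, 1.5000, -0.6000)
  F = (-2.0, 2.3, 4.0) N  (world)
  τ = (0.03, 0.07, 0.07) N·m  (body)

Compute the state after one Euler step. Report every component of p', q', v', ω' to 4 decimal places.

new position p' = (-2.5240, 2.9320, -2.5320)
v' = v + a·dt = (-0.4067, 0.5227, -0.1867)
(τ − ω×Iω)/I = (-0.0429, 0.9433, 1.3250)
ω' = ω + α·dt = (1.1966, 1.5755, -0.4940)
q⊗(0,ω) = (-1.0606605, -1.2727926, -1.0606605, -0.4242642)
q' = normalize(q + ½dt·q⊗(0,ω)) = (-0.7471, -0.0507, 0.6625, -0.0169)

p' = (-2.5240, 2.9320, -2.5320)
q' = (-0.7471, -0.0507, 0.6625, -0.0169)
v' = (-0.4067, 0.5227, -0.1867)
ω' = (1.1966, 1.5755, -0.4940)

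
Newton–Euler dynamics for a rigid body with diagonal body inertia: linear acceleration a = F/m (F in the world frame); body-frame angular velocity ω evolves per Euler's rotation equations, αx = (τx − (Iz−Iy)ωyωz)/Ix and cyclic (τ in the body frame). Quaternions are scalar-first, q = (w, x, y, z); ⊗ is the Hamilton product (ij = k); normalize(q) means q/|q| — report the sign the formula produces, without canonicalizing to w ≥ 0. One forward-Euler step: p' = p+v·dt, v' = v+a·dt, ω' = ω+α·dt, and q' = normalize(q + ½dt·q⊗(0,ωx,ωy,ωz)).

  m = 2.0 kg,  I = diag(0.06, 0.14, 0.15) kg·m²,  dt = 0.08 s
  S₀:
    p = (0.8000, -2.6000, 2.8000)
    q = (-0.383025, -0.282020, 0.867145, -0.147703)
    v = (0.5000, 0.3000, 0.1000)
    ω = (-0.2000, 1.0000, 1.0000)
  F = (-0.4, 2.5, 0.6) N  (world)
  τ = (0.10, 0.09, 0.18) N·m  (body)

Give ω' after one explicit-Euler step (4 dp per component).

ω' = (-0.0800, 1.0411, 1.1045)

ω×(Iω) gyroscopic = (0.0100, 0.0180, -0.0160)
α = I⁻¹(τ − ω×Iω) = (1.5000, 0.5143, 1.3067)
ω' = ω + α·dt = (-0.0800, 1.0411, 1.1045)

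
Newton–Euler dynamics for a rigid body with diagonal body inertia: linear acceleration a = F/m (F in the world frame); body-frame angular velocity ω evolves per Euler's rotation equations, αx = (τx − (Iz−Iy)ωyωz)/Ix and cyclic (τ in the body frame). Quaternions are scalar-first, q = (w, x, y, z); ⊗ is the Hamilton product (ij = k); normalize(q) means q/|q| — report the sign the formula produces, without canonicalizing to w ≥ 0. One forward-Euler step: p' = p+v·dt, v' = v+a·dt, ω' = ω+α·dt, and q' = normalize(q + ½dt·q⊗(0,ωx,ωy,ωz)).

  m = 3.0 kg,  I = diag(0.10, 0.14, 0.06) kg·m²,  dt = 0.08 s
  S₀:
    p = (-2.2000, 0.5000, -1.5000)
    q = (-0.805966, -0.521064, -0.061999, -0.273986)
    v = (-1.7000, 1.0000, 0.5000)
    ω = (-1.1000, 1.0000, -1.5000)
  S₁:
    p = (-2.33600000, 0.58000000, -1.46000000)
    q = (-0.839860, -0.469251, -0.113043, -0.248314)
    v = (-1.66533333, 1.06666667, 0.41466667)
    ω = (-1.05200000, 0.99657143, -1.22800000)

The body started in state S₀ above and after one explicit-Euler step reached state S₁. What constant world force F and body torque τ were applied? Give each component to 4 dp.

Δω = ω₁−ω₀ = (0.04800000, -0.00342857, 0.27200000)
τ = I·(Δω/dt) + ω₀×(Iω₀) = (0.1800, 0.0600, 0.1600)
v₁ − v₀ = (0.03466667, 0.06666667, -0.08533333)
F = m·Δv/dt = (1.3000, 2.5000, -3.2000)

F = (1.3000, 2.5000, -3.2000)
τ = (0.1800, 0.0600, 0.1600)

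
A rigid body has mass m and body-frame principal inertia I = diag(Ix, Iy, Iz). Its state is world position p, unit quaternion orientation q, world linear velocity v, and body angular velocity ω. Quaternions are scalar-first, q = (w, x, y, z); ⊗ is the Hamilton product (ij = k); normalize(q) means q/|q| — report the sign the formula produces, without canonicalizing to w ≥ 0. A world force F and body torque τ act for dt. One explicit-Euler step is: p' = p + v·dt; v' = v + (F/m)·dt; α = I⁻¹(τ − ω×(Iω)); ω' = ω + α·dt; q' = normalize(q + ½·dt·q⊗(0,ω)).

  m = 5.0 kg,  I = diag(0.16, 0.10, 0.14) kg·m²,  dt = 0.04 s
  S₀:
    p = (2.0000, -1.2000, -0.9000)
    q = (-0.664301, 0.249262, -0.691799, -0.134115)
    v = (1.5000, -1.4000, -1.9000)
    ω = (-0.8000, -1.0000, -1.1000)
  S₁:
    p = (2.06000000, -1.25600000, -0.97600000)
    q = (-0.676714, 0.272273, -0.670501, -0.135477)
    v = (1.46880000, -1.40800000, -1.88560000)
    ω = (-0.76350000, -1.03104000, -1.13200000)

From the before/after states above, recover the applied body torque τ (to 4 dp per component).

ω₁ − ω₀ = (0.03650000, -0.03104000, -0.03200000)
τ = I·(Δω/dt) + ω₀×(Iω₀) = (0.1900, -0.0600, -0.1600)

τ = (0.1900, -0.0600, -0.1600)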